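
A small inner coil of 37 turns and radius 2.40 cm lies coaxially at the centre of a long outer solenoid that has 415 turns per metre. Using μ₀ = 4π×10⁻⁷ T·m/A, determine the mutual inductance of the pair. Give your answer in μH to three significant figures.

M ≈ 34.9 μH

The outer solenoid produces a uniform field B₁ = μ₀n₁I₁ across the inner coil,
so the flux linkage is N₂Φ = N₂B₁A₂ = μ₀n₁N₂A₂·I₁, giving M = μ₀n₁N₂A₂.
A₂ = πr² = π(2.400×10^-2 m)² = 1.810×10^-3 m².
M = (4π×10⁻⁷)(415)(37)(1.810×10^-3) = 3.492×10^-5 H.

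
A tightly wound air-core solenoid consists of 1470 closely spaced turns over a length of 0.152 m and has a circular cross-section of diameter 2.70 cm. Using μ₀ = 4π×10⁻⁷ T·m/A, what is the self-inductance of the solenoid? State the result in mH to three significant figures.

A = π(d/2)² = π(1.350×10^-2 m)² = 5.726×10^-4 m².
For a long solenoid, L = μ₀N²A/ℓ.
L = (4π×10⁻⁷)(1470)²(5.726×10^-4)/(0.152 m) = 1.023×10^-2 H.

L ≈ 10.2 mH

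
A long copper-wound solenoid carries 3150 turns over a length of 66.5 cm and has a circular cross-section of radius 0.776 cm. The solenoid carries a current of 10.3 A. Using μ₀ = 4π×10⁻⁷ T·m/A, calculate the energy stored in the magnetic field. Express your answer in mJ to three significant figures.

A = πr² = π(7.760×10^-3 m)² = 1.892×10^-4 m².
L = μ₀N²A/ℓ = (4π×10⁻⁷)(3150)²(1.892×10^-4)/(0.665) = 3.547×10^-3 H.
U = ½LI² = ½(3.547×10^-3)(10.3)² = 0.1882 J.

U ≈ 188 mJ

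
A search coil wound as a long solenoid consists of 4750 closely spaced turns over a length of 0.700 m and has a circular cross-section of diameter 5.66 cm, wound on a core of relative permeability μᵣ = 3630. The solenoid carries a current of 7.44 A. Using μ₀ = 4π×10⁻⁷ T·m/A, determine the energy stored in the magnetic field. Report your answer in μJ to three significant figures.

A = π(d/2)² = π(2.830×10^-2 m)² = 2.516×10^-3 m².
L = μ₀μᵣN²A/ℓ = (4π×10⁻⁷)(3630)(4750)²(2.516×10^-3)/(0.7) = 369.9 H.
U = ½LI² = ½(369.9)(7.44)² = 1.024×10^4 J.

U ≈ 10200000000 μJ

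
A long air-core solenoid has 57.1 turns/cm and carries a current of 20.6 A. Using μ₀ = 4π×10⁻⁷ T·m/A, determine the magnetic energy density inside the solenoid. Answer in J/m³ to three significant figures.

B = μ₀nI = (4π×10⁻⁷)(5.710×10^3)(20.6) = 0.1478 T.
u = B²/(2μ₀) = (0.1478)²/(2×4π×10⁻⁷) = 8.693×10^3 J/m³.

u ≈ 8690 J/m³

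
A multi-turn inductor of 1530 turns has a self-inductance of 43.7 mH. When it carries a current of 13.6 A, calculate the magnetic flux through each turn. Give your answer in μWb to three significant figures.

Φ_B ≈ 388 μWb

From L = NΦ_B/I, the flux per turn is Φ_B = LI/N.
Φ_B = (4.370×10^-2 H)(13.6 A)/1530 = 3.884×10^-4 Wb.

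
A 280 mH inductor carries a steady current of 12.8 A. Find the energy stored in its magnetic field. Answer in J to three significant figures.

U ≈ 22.9 J

Stored magnetic energy: U = ½LI².
U = ½(0.28 H)(12.8 A)² = 22.94 J.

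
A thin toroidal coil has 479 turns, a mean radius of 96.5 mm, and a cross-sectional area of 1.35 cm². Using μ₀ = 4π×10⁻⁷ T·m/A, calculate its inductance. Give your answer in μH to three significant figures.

For a thin toroid, L = μ₀N²A/(2πR).
L = (4π×10⁻⁷)(479)²(1.350×10^-4) / (2π×9.650×10^-2 m) = 6.420×10^-5 H.

L ≈ 64.2 μH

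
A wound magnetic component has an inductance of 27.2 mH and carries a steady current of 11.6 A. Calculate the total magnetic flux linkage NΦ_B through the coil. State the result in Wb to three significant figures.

From L = NΦ_B/I, the flux linkage is NΦ_B = LI.
NΦ_B = (2.720×10^-2 H)(11.6 A) = 0.3155 Wb.

NΦ_B ≈ 0.316 Wb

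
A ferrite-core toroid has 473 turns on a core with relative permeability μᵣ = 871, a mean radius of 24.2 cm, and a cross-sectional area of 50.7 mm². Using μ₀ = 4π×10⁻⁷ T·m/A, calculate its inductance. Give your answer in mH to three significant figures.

For a thin toroid, L = μ₀μᵣN²A/(2πR).
L = (4π×10⁻⁷)(871)(473)²(5.070×10^-5) / (2π×0.242 m) = 8.165×10^-3 H.

L ≈ 8.17 mH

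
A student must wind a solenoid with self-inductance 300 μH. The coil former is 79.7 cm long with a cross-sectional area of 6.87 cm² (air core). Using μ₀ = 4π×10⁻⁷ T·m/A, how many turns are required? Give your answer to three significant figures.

A = 6.87 cm² = 6.870×10^-4 m².
From L = μ₀N²A/ℓ, N = √(Lℓ / (μ₀A)).
N = √[(3.000×10^-4)(0.797) / ((4π×10⁻⁷)×6.870×10^-4)] = √(2.770×10^5) ≈ 526.3.

N ≈ 526 turns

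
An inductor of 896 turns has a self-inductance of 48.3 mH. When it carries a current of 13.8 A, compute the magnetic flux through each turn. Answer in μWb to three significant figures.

Φ_B ≈ 744 μWb

From L = NΦ_B/I, the flux per turn is Φ_B = LI/N.
Φ_B = (4.830×10^-2 H)(13.8 A)/896 = 7.439×10^-4 Wb.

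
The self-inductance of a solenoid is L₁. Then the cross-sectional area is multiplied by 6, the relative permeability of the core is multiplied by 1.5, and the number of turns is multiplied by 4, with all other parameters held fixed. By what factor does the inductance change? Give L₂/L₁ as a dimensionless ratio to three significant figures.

For a solenoid, L ∝ μᵣN²A/ℓ.
L₂/L₁ = (6) × (1.5) × (4)^2 = 144.

L₂/L₁ = 144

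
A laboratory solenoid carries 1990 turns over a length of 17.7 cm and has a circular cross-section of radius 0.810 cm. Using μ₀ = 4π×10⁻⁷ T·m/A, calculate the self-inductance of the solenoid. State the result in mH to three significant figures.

A = πr² = π(8.100×10^-3 m)² = 2.061×10^-4 m².
For a long solenoid, L = μ₀N²A/ℓ.
L = (4π×10⁻⁷)(1990)²(2.061×10^-4)/(0.177 m) = 5.795×10^-3 H.

L ≈ 5.80 mH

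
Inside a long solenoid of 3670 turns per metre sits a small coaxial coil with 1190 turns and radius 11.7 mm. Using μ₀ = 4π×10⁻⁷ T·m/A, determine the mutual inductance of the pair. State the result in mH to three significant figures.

The outer solenoid produces a uniform field B₁ = μ₀n₁I₁ across the inner coil,
so the flux linkage is N₂Φ = N₂B₁A₂ = μ₀n₁N₂A₂·I₁, giving M = μ₀n₁N₂A₂.
A₂ = πr² = π(1.170×10^-2 m)² = 4.301×10^-4 m².
M = (4π×10⁻⁷)(3670)(1190)(4.301×10^-4) = 2.360×10^-3 H.

M ≈ 2.36 mH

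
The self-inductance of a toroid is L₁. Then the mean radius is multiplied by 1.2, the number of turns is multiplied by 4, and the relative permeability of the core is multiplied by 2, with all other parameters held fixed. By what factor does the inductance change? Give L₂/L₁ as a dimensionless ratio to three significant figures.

For a toroid, L ∝ μᵣN²A/R.
L₂/L₁ = (1.2)^-1 × (4)^2 × (2) = 26.7.

L₂/L₁ = 26.7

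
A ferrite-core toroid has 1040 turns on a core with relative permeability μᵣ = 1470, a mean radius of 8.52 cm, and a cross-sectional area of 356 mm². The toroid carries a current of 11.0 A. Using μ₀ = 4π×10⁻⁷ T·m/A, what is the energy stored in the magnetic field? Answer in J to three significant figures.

U ≈ 80.4 J

L = μ₀μᵣN²A/(2πR) = (4π×10⁻⁷)(1470)(1040)²(3.560×10^-4)/(2π×8.520×10^-2) = 1.329 H.
U = ½LI² = ½(1.329)(11.0)² = 80.39 J.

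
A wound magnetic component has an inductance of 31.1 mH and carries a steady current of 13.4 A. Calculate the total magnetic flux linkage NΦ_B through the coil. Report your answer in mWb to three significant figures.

NΦ_B ≈ 417 mWb

From L = NΦ_B/I, the flux linkage is NΦ_B = LI.
NΦ_B = (3.110×10^-2 H)(13.4 A) = 0.4167 Wb.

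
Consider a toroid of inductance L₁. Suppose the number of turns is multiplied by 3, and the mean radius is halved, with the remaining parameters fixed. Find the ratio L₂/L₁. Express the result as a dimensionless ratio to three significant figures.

For a toroid, L ∝ μᵣN²A/R.
L₂/L₁ = (3)^2 × (0.5)^-1 = 18.0.

L₂/L₁ = 18.0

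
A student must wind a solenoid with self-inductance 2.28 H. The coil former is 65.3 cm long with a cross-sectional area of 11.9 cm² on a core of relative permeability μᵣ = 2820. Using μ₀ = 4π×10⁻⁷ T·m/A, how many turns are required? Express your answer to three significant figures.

A = 11.9 cm² = 1.190×10^-3 m².
From L = μ₀μᵣN²A/ℓ, N = √(Lℓ / (μ₀μᵣA)).
N = √[(2.28)(0.653) / ((4π×10⁻⁷)(2820)×1.190×10^-3)] = √(3.531×10^5) ≈ 594.2.

N ≈ 594 turns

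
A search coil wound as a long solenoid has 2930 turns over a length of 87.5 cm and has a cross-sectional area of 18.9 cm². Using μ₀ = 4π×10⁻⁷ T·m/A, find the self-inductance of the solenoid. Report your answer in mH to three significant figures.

L ≈ 23.3 mH

A = 18.9 cm² = 1.890×10^-3 m².
For a long solenoid, L = μ₀N²A/ℓ.
L = (4π×10⁻⁷)(2930)²(1.890×10^-3)/(0.875 m) = 2.330×10^-2 H.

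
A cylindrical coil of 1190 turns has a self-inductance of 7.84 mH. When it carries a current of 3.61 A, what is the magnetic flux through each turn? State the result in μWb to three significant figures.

Φ_B ≈ 23.8 μWb

From L = NΦ_B/I, the flux per turn is Φ_B = LI/N.
Φ_B = (7.840×10^-3 H)(3.61 A)/1190 = 2.378×10^-5 Wb.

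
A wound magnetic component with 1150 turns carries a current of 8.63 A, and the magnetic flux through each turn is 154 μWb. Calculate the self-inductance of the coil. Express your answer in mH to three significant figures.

Self-inductance is defined by L = NΦ_B/I (flux linkage over current).
L = (1150)(1.540×10^-4 Wb)/(8.63 A) = 2.052×10^-2 H.

L ≈ 20.5 mH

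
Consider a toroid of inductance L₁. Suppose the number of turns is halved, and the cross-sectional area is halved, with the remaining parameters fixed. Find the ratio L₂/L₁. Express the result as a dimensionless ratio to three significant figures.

L₂/L₁ = 0.125

For a toroid, L ∝ μᵣN²A/R.
L₂/L₁ = (0.5)^2 × (0.5) = 0.125.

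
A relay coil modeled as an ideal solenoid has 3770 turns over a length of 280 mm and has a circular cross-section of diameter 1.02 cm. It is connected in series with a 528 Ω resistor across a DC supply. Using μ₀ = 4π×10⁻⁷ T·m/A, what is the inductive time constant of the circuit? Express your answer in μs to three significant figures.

A = π(d/2)² = π(5.100×10^-3 m)² = 8.171×10^-5 m².
L = μ₀N²A/ℓ = (4π×10⁻⁷)(3770)²(8.171×10^-5)/(0.28) = 5.212×10^-3 H.
τ = L/R = (5.212×10^-3)/(528) = 9.872×10^-6 s.

τ ≈ 9.87 μs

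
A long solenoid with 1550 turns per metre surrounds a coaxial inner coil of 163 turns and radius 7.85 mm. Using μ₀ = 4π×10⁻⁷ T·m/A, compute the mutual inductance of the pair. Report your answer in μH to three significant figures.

M ≈ 61.5 μH

The outer solenoid produces a uniform field B₁ = μ₀n₁I₁ across the inner coil,
so the flux linkage is N₂Φ = N₂B₁A₂ = μ₀n₁N₂A₂·I₁, giving M = μ₀n₁N₂A₂.
A₂ = πr² = π(7.850×10^-3 m)² = 1.936×10^-4 m².
M = (4π×10⁻⁷)(1550)(163)(1.936×10^-4) = 6.146×10^-5 H.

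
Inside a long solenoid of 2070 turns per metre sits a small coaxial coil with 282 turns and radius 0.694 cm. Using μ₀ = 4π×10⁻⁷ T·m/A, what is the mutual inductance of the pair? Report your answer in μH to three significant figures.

The outer solenoid produces a uniform field B₁ = μ₀n₁I₁ across the inner coil,
so the flux linkage is N₂Φ = N₂B₁A₂ = μ₀n₁N₂A₂·I₁, giving M = μ₀n₁N₂A₂.
A₂ = πr² = π(6.940×10^-3 m)² = 1.513×10^-4 m².
M = (4π×10⁻⁷)(2070)(282)(1.513×10^-4) = 1.110×10^-4 H.

M ≈ 111 μH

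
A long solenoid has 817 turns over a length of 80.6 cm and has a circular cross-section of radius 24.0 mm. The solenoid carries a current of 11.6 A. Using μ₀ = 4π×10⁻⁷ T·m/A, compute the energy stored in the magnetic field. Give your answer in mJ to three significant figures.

A = πr² = π(2.400×10^-2 m)² = 1.810×10^-3 m².
L = μ₀N²A/ℓ = (4π×10⁻⁷)(817)²(1.810×10^-3)/(0.806) = 1.883×10^-3 H.
U = ½LI² = ½(1.883×10^-3)(11.6)² = 0.1267 J.

U ≈ 127 mJ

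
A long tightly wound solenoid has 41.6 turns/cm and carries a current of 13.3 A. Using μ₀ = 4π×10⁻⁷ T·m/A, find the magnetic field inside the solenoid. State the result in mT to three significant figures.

Inside a long solenoid, B = μ₀nI.
B = (4π×10⁻⁷)(4.160×10^3 m⁻¹)(13.3 A) = 6.953×10^-2 T.

B ≈ 69.5 mT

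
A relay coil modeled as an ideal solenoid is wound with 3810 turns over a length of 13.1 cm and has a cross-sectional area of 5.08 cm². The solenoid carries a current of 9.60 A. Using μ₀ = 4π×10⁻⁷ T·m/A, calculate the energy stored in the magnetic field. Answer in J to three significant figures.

A = 5.08 cm² = 5.080×10^-4 m².
L = μ₀N²A/ℓ = (4π×10⁻⁷)(3810)²(5.080×10^-4)/(0.131) = 7.074×10^-2 H.
U = ½LI² = ½(7.074×10^-2)(9.60)² = 3.26 J.

U ≈ 3.26 J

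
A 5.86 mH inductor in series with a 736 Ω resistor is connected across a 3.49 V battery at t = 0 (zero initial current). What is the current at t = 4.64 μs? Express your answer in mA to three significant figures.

τ = L/R = 5.860×10^-3/736 = 7.962×10^-6 s; final current I_∞ = ε/R = 3.49/736 = 4.742×10^-3 A.
I(t) = I_∞(1 − e^(−t/τ)) with t/τ = 0.583.
I = (4.742×10^-3)(1 − e^(−0.583)) = 2.094×10^-3 A.

I ≈ 2.09 mA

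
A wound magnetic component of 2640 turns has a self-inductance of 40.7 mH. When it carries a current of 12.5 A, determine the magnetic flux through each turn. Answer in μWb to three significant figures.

Φ_B ≈ 193 μWb

From L = NΦ_B/I, the flux per turn is Φ_B = LI/N.
Φ_B = (4.070×10^-2 H)(12.5 A)/2640 = 1.927×10^-4 Wb.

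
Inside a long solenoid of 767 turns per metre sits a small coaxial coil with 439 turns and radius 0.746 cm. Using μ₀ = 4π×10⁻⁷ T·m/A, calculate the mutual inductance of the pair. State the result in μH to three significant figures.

M ≈ 74.0 μH

The outer solenoid produces a uniform field B₁ = μ₀n₁I₁ across the inner coil,
so the flux linkage is N₂Φ = N₂B₁A₂ = μ₀n₁N₂A₂·I₁, giving M = μ₀n₁N₂A₂.
A₂ = πr² = π(7.460×10^-3 m)² = 1.748×10^-4 m².
M = (4π×10⁻⁷)(767)(439)(1.748×10^-4) = 7.398×10^-5 H.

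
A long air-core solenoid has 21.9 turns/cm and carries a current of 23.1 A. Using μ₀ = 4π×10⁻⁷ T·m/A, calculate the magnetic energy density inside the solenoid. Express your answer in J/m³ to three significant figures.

u ≈ 1610 J/m³

B = μ₀nI = (4π×10⁻⁷)(2.190×10^3)(23.1) = 6.357×10^-2 T.
u = B²/(2μ₀) = (6.357×10^-2)²/(2×4π×10⁻⁷) = 1.608×10^3 J/m³.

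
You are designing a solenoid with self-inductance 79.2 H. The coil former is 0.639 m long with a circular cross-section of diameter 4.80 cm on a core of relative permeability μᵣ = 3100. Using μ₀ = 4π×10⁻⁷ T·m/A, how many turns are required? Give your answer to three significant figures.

N ≈ 2680 turns

A = π(d/2)² = π(2.400×10^-2 m)² = 1.810×10^-3 m².
From L = μ₀μᵣN²A/ℓ, N = √(Lℓ / (μ₀μᵣA)).
N = √[(79.2)(0.639) / ((4π×10⁻⁷)(3100)×1.810×10^-3)] = √(7.179×10^6) ≈ 2679.4.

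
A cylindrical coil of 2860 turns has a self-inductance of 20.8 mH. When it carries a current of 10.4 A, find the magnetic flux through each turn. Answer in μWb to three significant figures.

From L = NΦ_B/I, the flux per turn is Φ_B = LI/N.
Φ_B = (2.080×10^-2 H)(10.4 A)/2860 = 7.564×10^-5 Wb.

Φ_B ≈ 75.6 μWb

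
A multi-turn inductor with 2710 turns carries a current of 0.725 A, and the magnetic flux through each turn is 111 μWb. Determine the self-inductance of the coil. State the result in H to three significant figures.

Self-inductance is defined by L = NΦ_B/I (flux linkage over current).
L = (2710)(1.110×10^-4 Wb)/(0.725 A) = 0.4149 H.

L ≈ 0.415 H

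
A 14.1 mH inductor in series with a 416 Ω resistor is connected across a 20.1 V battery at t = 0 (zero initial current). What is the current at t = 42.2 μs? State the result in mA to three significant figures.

τ = L/R = 1.410×10^-2/416 = 3.389×10^-5 s; final current I_∞ = ε/R = 20.1/416 = 4.832×10^-2 A.
I(t) = I_∞(1 − e^(−t/τ)) with t/τ = 1.245.
I = (4.832×10^-2)(1 − e^(−1.245)) = 3.441×10^-2 A.

I ≈ 34.4 mA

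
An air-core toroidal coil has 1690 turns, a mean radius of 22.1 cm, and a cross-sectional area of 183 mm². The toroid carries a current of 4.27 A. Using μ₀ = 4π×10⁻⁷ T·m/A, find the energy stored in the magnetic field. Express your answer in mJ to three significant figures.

U ≈ 4.31 mJ

L = μ₀N²A/(2πR) = (4π×10⁻⁷)(1690)²(1.830×10^-4)/(2π×0.221) = 4.730×10^-4 H.
U = ½LI² = ½(4.730×10^-4)(4.27)² = 4.312×10^-3 J.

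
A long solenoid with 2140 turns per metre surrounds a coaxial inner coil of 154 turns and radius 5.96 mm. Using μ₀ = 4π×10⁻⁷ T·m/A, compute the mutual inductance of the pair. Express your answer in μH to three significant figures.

M ≈ 46.2 μH

The outer solenoid produces a uniform field B₁ = μ₀n₁I₁ across the inner coil,
so the flux linkage is N₂Φ = N₂B₁A₂ = μ₀n₁N₂A₂·I₁, giving M = μ₀n₁N₂A₂.
A₂ = πr² = π(5.960×10^-3 m)² = 1.116×10^-4 m².
M = (4π×10⁻⁷)(2140)(154)(1.116×10^-4) = 4.622×10^-5 H.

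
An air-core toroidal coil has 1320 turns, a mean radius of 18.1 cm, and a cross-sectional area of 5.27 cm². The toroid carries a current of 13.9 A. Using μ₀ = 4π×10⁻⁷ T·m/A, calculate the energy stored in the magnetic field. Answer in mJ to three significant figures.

U ≈ 98.0 mJ

L = μ₀N²A/(2πR) = (4π×10⁻⁷)(1320)²(5.270×10^-4)/(2π×0.181) = 1.0146×10^-3 H.
U = ½LI² = ½(1.0146×10^-3)(13.9)² = 9.802×10^-2 J.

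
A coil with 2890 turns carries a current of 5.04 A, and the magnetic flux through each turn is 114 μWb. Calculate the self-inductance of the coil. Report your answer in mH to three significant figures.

L ≈ 65.4 mH

Self-inductance is defined by L = NΦ_B/I (flux linkage over current).
L = (2890)(1.140×10^-4 Wb)/(5.04 A) = 6.537×10^-2 H.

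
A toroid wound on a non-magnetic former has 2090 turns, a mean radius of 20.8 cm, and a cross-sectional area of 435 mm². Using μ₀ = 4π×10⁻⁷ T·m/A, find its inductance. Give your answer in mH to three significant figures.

L ≈ 1.83 mH

For a thin toroid, L = μ₀N²A/(2πR).
L = (4π×10⁻⁷)(2090)²(4.350×10^-4) / (2π×0.208 m) = 1.827×10^-3 H.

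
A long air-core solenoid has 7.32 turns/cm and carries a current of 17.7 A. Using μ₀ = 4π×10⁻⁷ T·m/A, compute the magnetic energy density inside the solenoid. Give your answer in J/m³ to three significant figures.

u ≈ 105 J/m³

B = μ₀nI = (4π×10⁻⁷)(732)(17.7) = 1.628×10^-2 T.
u = B²/(2μ₀) = (1.628×10^-2)²/(2×4π×10⁻⁷) = 105.47 J/m³.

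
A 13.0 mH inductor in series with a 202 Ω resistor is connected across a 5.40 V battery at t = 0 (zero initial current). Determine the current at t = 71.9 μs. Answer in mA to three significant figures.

τ = L/R = 1.300×10^-2/202 = 6.436×10^-5 s; final current I_∞ = ε/R = 5.40/202 = 2.673×10^-2 A.
I(t) = I_∞(1 − e^(−t/τ)) with t/τ = 1.117.
I = (2.673×10^-2)(1 − e^(−1.117)) = 1.799×10^-2 A.

I ≈ 18.0 mA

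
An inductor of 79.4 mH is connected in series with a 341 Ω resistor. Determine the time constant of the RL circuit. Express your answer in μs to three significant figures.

τ = L/R = (7.940×10^-2 H)/(341 Ω) = 2.328×10^-4 s.

τ ≈ 233 μs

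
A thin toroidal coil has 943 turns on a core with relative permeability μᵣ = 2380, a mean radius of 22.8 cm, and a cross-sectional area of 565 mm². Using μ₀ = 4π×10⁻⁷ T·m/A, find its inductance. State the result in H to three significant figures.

L ≈ 1.05 H

For a thin toroid, L = μ₀μᵣN²A/(2πR).
L = (4π×10⁻⁷)(2380)(943)²(5.650×10^-4) / (2π×0.228 m) = 1.049 H.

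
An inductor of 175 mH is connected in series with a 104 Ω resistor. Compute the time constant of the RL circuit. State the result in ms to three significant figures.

τ ≈ 1.68 ms

τ = L/R = (0.175 H)/(104 Ω) = 1.683×10^-3 s.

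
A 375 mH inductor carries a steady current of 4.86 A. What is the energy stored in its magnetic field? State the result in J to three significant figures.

Stored magnetic energy: U = ½LI².
U = ½(0.375 H)(4.86 A)² = 4.429 J.

U ≈ 4.43 J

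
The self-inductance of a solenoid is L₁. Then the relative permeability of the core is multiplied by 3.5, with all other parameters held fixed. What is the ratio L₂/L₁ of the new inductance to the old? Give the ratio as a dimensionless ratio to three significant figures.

L₂/L₁ = 3.50

For a solenoid, L ∝ μᵣN²A/ℓ.
L₂/L₁ = (3.5) = 3.50.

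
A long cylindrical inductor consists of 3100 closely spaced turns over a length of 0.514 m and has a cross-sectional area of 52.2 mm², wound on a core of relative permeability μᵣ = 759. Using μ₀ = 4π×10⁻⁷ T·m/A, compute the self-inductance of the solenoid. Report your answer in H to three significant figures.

L ≈ 0.931 H

A = 52.2 mm² = 5.220×10^-5 m².
For a long solenoid, L = μ₀μᵣN²A/ℓ.
L = (4π×10⁻⁷)(759)(3100)²(5.220×10^-5)/(0.514 m) = 0.9309 H.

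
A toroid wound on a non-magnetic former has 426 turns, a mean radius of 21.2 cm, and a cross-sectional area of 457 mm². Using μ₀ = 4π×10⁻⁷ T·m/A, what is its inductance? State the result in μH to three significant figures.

For a thin toroid, L = μ₀N²A/(2πR).
L = (4π×10⁻⁷)(426)²(4.570×10^-4) / (2π×0.212 m) = 7.824×10^-5 H.

L ≈ 78.2 μH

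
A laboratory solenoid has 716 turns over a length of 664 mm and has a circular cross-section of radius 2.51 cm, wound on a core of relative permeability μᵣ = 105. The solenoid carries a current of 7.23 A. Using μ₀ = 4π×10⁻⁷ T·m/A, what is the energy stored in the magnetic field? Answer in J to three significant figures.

A = πr² = π(2.510×10^-2 m)² = 1.979×10^-3 m².
L = μ₀μᵣN²A/ℓ = (4π×10⁻⁷)(105)(716)²(1.979×10^-3)/(0.664) = 0.2016 H.
U = ½LI² = ½(0.2016)(7.23)² = 5.27 J.

U ≈ 5.27 J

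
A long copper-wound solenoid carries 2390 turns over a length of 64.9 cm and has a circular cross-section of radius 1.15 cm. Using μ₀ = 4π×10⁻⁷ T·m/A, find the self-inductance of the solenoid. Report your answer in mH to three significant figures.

A = πr² = π(1.150×10^-2 m)² = 4.1548×10^-4 m².
For a long solenoid, L = μ₀N²A/ℓ.
L = (4π×10⁻⁷)(2390)²(4.1548×10^-4)/(0.649 m) = 4.595×10^-3 H.

L ≈ 4.60 mH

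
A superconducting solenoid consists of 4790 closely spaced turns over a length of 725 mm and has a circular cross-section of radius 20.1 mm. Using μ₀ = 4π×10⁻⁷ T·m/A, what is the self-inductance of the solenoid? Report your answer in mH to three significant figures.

L ≈ 50.5 mH

A = πr² = π(2.010×10^-2 m)² = 1.269×10^-3 m².
For a long solenoid, L = μ₀N²A/ℓ.
L = (4π×10⁻⁷)(4790)²(1.269×10^-3)/(0.725 m) = 5.048×10^-2 H.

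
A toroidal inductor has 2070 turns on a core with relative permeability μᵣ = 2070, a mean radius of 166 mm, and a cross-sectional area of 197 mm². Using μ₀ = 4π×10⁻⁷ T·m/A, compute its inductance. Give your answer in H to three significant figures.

L ≈ 2.11 H

For a thin toroid, L = μ₀μᵣN²A/(2πR).
L = (4π×10⁻⁷)(2070)(2070)²(1.970×10^-4) / (2π×0.166 m) = 2.105 H.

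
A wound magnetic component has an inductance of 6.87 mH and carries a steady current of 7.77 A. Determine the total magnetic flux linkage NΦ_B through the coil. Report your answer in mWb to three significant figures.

NΦ_B ≈ 53.4 mWb

From L = NΦ_B/I, the flux linkage is NΦ_B = LI.
NΦ_B = (6.870×10^-3 H)(7.77 A) = 5.338×10^-2 Wb.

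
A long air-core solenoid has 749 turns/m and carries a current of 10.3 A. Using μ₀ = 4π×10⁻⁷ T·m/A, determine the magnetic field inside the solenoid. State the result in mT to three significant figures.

Inside a long solenoid, B = μ₀nI.
B = (4π×10⁻⁷)(749 m⁻¹)(10.3 A) = 9.6946×10^-3 T.

B ≈ 9.69 mT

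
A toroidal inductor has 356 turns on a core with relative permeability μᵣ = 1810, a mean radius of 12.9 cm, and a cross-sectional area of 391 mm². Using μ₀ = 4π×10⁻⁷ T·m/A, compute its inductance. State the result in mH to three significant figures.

L ≈ 139 mH

For a thin toroid, L = μ₀μᵣN²A/(2πR).
L = (4π×10⁻⁷)(1810)(356)²(3.910×10^-4) / (2π×0.129 m) = 0.1391 H.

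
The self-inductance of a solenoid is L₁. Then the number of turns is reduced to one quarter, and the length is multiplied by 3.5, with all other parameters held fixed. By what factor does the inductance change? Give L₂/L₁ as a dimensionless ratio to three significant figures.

For a solenoid, L ∝ μᵣN²A/ℓ.
L₂/L₁ = (0.25)^2 × (3.5)^-1 = 0.0179.

L₂/L₁ = 0.0179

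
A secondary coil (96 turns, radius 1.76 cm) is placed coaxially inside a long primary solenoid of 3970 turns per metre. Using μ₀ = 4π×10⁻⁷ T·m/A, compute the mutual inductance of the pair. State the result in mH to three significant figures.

M ≈ 0.466 mH

The outer solenoid produces a uniform field B₁ = μ₀n₁I₁ across the inner coil,
so the flux linkage is N₂Φ = N₂B₁A₂ = μ₀n₁N₂A₂·I₁, giving M = μ₀n₁N₂A₂.
A₂ = πr² = π(1.760×10^-2 m)² = 9.731×10^-4 m².
M = (4π×10⁻⁷)(3970)(96)(9.731×10^-4) = 4.661×10^-4 H.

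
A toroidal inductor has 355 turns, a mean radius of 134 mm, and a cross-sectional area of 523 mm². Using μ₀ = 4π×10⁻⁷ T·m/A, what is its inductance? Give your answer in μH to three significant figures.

L ≈ 98.4 μH

For a thin toroid, L = μ₀N²A/(2πR).
L = (4π×10⁻⁷)(355)²(5.230×10^-4) / (2π×0.134 m) = 9.837×10^-5 H.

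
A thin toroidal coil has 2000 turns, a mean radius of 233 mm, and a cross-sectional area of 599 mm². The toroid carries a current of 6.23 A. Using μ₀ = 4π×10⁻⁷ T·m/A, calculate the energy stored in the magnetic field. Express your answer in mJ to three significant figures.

U ≈ 39.9 mJ

L = μ₀N²A/(2πR) = (4π×10⁻⁷)(2000)²(5.990×10^-4)/(2π×0.233) = 2.057×10^-3 H.
U = ½LI² = ½(2.057×10^-3)(6.23)² = 3.991×10^-2 J.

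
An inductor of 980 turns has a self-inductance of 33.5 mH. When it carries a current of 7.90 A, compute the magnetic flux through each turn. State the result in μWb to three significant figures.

Φ_B ≈ 270 μWb

From L = NΦ_B/I, the flux per turn is Φ_B = LI/N.
Φ_B = (3.350×10^-2 H)(7.90 A)/980 = 2.701×10^-4 Wb.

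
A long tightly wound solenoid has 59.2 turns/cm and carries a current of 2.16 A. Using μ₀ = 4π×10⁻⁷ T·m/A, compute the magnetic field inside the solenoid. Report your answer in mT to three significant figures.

B ≈ 16.1 mT

Inside a long solenoid, B = μ₀nI.
B = (4π×10⁻⁷)(5.920×10^3 m⁻¹)(2.16 A) = 1.607×10^-2 T.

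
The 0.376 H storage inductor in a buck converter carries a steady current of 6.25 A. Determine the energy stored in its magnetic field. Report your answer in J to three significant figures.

U ≈ 7.34 J

Stored magnetic energy: U = ½LI².
U = ½(0.376 H)(6.25 A)² = 7.344 J.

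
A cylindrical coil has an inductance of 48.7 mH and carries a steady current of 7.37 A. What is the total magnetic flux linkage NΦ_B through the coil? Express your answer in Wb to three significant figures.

NΦ_B ≈ 0.359 Wb

From L = NΦ_B/I, the flux linkage is NΦ_B = LI.
NΦ_B = (4.870×10^-2 H)(7.37 A) = 0.3589 Wb.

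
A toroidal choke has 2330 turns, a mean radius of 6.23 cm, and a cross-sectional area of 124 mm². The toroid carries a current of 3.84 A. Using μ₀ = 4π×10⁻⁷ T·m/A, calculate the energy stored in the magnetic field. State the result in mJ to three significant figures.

U ≈ 15.9 mJ

L = μ₀N²A/(2πR) = (4π×10⁻⁷)(2330)²(1.240×10^-4)/(2π×6.230×10^-2) = 2.161×10^-3 H.
U = ½LI² = ½(2.161×10^-3)(3.84)² = 1.593×10^-2 J.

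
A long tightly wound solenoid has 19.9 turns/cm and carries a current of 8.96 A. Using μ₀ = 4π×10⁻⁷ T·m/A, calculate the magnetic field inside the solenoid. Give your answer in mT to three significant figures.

Inside a long solenoid, B = μ₀nI.
B = (4π×10⁻⁷)(1.990×10^3 m⁻¹)(8.96 A) = 2.241×10^-2 T.

B ≈ 22.4 mT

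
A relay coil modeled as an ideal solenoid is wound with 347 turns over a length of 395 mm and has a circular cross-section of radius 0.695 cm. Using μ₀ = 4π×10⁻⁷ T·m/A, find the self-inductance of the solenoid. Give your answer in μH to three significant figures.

L ≈ 58.1 μH

A = πr² = π(6.950×10^-3 m)² = 1.517×10^-4 m².
For a long solenoid, L = μ₀N²A/ℓ.
L = (4π×10⁻⁷)(347)²(1.517×10^-4)/(0.395 m) = 5.813×10^-5 H.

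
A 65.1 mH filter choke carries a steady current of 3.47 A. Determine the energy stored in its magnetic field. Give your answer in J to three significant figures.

U ≈ 0.392 J

Stored magnetic energy: U = ½LI².
U = ½(6.510×10^-2 H)(3.47 A)² = 0.3919 J.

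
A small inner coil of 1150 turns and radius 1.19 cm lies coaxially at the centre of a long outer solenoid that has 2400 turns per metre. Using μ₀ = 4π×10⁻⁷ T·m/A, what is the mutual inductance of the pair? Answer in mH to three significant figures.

M ≈ 1.54 mH

The outer solenoid produces a uniform field B₁ = μ₀n₁I₁ across the inner coil,
so the flux linkage is N₂Φ = N₂B₁A₂ = μ₀n₁N₂A₂·I₁, giving M = μ₀n₁N₂A₂.
A₂ = πr² = π(1.190×10^-2 m)² = 4.449×10^-4 m².
M = (4π×10⁻⁷)(2400)(1150)(4.449×10^-4) = 1.543×10^-3 H.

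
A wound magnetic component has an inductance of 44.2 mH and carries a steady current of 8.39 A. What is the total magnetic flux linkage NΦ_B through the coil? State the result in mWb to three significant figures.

From L = NΦ_B/I, the flux linkage is NΦ_B = LI.
NΦ_B = (4.420×10^-2 H)(8.39 A) = 0.3708 Wb.

NΦ_B ≈ 371 mWb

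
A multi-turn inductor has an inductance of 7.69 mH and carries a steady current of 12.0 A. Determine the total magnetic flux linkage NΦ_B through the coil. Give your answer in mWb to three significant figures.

From L = NΦ_B/I, the flux linkage is NΦ_B = LI.
NΦ_B = (7.690×10^-3 H)(12.0 A) = 9.228×10^-2 Wb.

NΦ_B ≈ 92.3 mWb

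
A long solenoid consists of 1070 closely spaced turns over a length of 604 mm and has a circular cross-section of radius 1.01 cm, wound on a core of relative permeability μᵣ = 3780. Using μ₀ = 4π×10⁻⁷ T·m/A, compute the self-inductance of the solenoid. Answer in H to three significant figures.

A = πr² = π(1.010×10^-2 m)² = 3.2047×10^-4 m².
For a long solenoid, L = μ₀μᵣN²A/ℓ.
L = (4π×10⁻⁷)(3780)(1070)²(3.2047×10^-4)/(0.604 m) = 2.886 H.

L ≈ 2.89 H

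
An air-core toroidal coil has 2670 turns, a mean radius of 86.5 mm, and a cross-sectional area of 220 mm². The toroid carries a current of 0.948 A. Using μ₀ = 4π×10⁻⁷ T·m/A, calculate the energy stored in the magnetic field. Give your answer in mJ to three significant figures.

U ≈ 1.63 mJ

L = μ₀N²A/(2πR) = (4π×10⁻⁷)(2670)²(2.200×10^-4)/(2π×8.650×10^-2) = 3.626×10^-3 H.
U = ½LI² = ½(3.626×10^-3)(0.948)² = 1.629×10^-3 J.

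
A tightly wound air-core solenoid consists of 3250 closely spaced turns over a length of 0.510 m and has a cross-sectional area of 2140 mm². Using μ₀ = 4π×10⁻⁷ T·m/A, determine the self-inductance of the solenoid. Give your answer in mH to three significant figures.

L ≈ 55.7 mH

A = 2140 mm² = 2.140×10^-3 m².
For a long solenoid, L = μ₀N²A/ℓ.
L = (4π×10⁻⁷)(3250)²(2.140×10^-3)/(0.51 m) = 5.570×10^-2 H.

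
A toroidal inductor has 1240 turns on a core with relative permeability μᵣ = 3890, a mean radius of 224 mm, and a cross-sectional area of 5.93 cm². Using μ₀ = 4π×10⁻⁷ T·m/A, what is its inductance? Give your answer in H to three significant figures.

For a thin toroid, L = μ₀μᵣN²A/(2πR).
L = (4π×10⁻⁷)(3890)(1240)²(5.930×10^-4) / (2π×0.224 m) = 3.167 H.

L ≈ 3.17 H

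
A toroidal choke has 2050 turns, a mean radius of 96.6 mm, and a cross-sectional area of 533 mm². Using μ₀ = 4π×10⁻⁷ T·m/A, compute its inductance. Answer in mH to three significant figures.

L ≈ 4.64 mH

For a thin toroid, L = μ₀N²A/(2πR).
L = (4π×10⁻⁷)(2050)²(5.330×10^-4) / (2π×9.660×10^-2 m) = 4.638×10^-3 H.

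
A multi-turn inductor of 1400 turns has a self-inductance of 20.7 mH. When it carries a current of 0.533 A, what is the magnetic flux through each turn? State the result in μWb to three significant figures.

Φ_B ≈ 7.88 μWb

From L = NΦ_B/I, the flux per turn is Φ_B = LI/N.
Φ_B = (2.070×10^-2 H)(0.533 A)/1400 = 7.881×10^-6 Wb.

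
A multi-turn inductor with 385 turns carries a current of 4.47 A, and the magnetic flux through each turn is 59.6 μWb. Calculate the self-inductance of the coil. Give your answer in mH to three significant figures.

Self-inductance is defined by L = NΦ_B/I (flux linkage over current).
L = (385)(5.960×10^-5 Wb)/(4.47 A) = 5.133×10^-3 H.

L ≈ 5.13 mH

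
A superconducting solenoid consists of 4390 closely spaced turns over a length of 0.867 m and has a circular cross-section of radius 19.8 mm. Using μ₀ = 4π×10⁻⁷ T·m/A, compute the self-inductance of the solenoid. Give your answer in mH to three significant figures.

A = πr² = π(1.980×10^-2 m)² = 1.232×10^-3 m².
For a long solenoid, L = μ₀N²A/ℓ.
L = (4π×10⁻⁷)(4390)²(1.232×10^-3)/(0.867 m) = 3.440×10^-2 H.

L ≈ 34.4 mH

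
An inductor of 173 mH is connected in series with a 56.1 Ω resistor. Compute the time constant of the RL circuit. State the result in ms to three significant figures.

τ ≈ 3.08 ms

τ = L/R = (0.173 H)/(56.1 Ω) = 3.084×10^-3 s.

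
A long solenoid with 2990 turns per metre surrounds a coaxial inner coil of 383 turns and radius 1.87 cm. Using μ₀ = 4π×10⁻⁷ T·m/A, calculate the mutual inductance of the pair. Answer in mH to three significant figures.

M ≈ 1.58 mH

The outer solenoid produces a uniform field B₁ = μ₀n₁I₁ across the inner coil,
so the flux linkage is N₂Φ = N₂B₁A₂ = μ₀n₁N₂A₂·I₁, giving M = μ₀n₁N₂A₂.
A₂ = πr² = π(1.870×10^-2 m)² = 1.099×10^-3 m².
M = (4π×10⁻⁷)(2990)(383)(1.099×10^-3) = 1.581×10^-3 H.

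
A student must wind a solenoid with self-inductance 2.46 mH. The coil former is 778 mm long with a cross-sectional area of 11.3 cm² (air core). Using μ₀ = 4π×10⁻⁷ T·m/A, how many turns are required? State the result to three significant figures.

A = 11.3 cm² = 1.130×10^-3 m².
From L = μ₀N²A/ℓ, N = √(Lℓ / (μ₀A)).
N = √[(2.460×10^-3)(0.778) / ((4π×10⁻⁷)×1.130×10^-3)] = √(1.348×10^6) ≈ 1160.9.

N ≈ 1160 turns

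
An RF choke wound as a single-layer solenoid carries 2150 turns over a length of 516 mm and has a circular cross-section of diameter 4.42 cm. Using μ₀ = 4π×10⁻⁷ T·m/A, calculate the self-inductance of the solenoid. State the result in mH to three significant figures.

L ≈ 17.3 mH

A = π(d/2)² = π(2.210×10^-2 m)² = 1.534×10^-3 m².
For a long solenoid, L = μ₀N²A/ℓ.
L = (4π×10⁻⁷)(2150)²(1.534×10^-3)/(0.516 m) = 1.727×10^-2 H.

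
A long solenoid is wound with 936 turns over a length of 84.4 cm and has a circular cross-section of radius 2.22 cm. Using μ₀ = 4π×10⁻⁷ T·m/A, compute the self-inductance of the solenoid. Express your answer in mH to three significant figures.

L ≈ 2.02 mH

A = πr² = π(2.220×10^-2 m)² = 1.548×10^-3 m².
For a long solenoid, L = μ₀N²A/ℓ.
L = (4π×10⁻⁷)(936)²(1.548×10^-3)/(0.844 m) = 2.020×10^-3 H.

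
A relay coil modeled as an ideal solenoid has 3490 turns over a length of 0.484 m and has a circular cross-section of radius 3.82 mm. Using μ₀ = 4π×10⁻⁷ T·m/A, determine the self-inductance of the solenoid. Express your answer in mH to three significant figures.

A = πr² = π(3.820×10^-3 m)² = 4.584×10^-5 m².
For a long solenoid, L = μ₀N²A/ℓ.
L = (4π×10⁻⁷)(3490)²(4.584×10^-5)/(0.484 m) = 1.450×10^-3 H.

L ≈ 1.45 mH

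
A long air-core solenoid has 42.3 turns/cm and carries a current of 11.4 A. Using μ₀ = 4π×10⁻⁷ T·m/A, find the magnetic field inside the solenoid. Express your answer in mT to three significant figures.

B ≈ 60.6 mT

Inside a long solenoid, B = μ₀nI.
B = (4π×10⁻⁷)(4.230×10^3 m⁻¹)(11.4 A) = 6.060×10^-2 T.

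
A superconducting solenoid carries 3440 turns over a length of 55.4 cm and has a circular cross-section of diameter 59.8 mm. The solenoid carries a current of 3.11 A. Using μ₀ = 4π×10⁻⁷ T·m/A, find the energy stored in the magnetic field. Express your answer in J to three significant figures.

A = π(d/2)² = π(2.990×10^-2 m)² = 2.809×10^-3 m².
L = μ₀N²A/ℓ = (4π×10⁻⁷)(3440)²(2.809×10^-3)/(0.554) = 7.539×10^-2 H.
U = ½LI² = ½(7.539×10^-2)(3.11)² = 0.3646 J.

U ≈ 0.365 J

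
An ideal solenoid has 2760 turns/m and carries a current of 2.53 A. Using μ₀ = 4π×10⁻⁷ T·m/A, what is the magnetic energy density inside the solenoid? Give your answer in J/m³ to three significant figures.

u ≈ 30.6 J/m³

B = μ₀nI = (4π×10⁻⁷)(2.760×10^3)(2.53) = 8.7748×10^-3 T.
u = B²/(2μ₀) = (8.7748×10^-3)²/(2×4π×10⁻⁷) = 30.64 J/m³.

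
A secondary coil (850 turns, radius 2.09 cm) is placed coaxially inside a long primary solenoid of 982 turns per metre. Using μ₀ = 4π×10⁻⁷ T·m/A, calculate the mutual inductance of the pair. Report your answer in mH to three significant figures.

M ≈ 1.44 mH

The outer solenoid produces a uniform field B₁ = μ₀n₁I₁ across the inner coil,
so the flux linkage is N₂Φ = N₂B₁A₂ = μ₀n₁N₂A₂·I₁, giving M = μ₀n₁N₂A₂.
A₂ = πr² = π(2.090×10^-2 m)² = 1.372×10^-3 m².
M = (4π×10⁻⁷)(982)(850)(1.372×10^-3) = 1.439×10^-3 H.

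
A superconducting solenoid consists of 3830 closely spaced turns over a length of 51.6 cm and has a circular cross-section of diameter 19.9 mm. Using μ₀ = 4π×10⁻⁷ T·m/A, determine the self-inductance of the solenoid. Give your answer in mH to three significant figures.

A = π(d/2)² = π(9.950×10^-3 m)² = 3.110×10^-4 m².
For a long solenoid, L = μ₀N²A/ℓ.
L = (4π×10⁻⁷)(3830)²(3.110×10^-4)/(0.516 m) = 1.111×10^-2 H.

L ≈ 11.1 mH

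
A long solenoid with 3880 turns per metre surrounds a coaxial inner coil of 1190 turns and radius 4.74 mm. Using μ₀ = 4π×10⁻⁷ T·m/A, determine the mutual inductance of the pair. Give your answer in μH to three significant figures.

The outer solenoid produces a uniform field B₁ = μ₀n₁I₁ across the inner coil,
so the flux linkage is N₂Φ = N₂B₁A₂ = μ₀n₁N₂A₂·I₁, giving M = μ₀n₁N₂A₂.
A₂ = πr² = π(4.740×10^-3 m)² = 7.058×10^-5 m².
M = (4π×10⁻⁷)(3880)(1190)(7.058×10^-5) = 4.095×10^-4 H.

M ≈ 410 μH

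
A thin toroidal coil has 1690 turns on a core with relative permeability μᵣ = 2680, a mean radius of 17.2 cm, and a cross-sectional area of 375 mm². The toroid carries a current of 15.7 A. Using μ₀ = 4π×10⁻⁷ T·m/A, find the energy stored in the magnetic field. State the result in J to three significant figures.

L = μ₀μᵣN²A/(2πR) = (4π×10⁻⁷)(2680)(1690)²(3.750×10^-4)/(2π×0.172) = 3.338 H.
U = ½LI² = ½(3.338)(15.7)² = 411.3 J.

U ≈ 411 J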